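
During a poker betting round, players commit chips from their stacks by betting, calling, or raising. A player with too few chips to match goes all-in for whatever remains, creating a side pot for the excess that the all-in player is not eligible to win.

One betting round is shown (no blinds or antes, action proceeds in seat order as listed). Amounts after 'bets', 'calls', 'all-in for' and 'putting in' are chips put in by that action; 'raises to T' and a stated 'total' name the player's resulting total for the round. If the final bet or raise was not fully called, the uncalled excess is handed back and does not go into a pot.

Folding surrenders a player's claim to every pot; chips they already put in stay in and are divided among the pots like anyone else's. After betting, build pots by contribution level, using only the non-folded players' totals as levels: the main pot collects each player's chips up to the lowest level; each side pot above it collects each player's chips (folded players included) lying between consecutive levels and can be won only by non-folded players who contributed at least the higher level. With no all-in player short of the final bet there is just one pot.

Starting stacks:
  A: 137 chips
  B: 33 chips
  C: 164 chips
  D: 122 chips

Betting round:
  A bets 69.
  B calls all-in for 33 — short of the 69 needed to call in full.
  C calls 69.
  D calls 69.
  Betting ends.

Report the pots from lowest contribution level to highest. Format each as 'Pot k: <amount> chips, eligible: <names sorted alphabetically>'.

Contributions: A=69, B=33, C=69, D=69
Pot levels (distinct totals of non-folded players): 33, 69
Layer 1-33: 33 each from A, B, C, D = 33*4 = 132 chips; eligible A, B, C, D
Layer 34-69: 36 each from A, C, D = 36*3 = 108 chips; eligible A, C, D

Pot 1: 132 chips, eligible: A, B, C, D
Pot 2: 108 chips, eligible: A, C, D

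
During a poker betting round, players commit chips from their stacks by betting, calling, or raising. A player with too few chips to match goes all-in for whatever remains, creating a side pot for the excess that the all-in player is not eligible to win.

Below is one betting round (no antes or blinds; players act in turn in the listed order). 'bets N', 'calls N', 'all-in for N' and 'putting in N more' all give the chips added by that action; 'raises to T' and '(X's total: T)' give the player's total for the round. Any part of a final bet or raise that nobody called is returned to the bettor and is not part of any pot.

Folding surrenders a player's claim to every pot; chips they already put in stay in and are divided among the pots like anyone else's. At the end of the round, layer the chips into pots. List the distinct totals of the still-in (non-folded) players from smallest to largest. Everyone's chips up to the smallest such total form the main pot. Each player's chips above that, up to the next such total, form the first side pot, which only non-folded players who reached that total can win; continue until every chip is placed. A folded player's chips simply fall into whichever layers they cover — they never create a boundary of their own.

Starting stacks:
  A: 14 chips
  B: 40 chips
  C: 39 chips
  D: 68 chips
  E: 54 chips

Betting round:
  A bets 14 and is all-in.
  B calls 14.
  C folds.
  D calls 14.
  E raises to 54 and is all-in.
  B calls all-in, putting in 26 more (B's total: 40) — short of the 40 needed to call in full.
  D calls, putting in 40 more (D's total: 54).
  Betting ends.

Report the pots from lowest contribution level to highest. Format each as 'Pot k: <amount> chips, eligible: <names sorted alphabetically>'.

Pot 1: 56 chips, eligible: A, B, D, E
Pot 2: 78 chips, eligible: B, D, E
Pot 3: 28 chips, eligible: D, E

Derivation:
Contributions: A=14, B=40, D=54, E=54
Folded: C
Pot levels (distinct totals of non-folded players): 14, 40, 54
Layer 1-14: 14 each from A, B, D, E = 14*4 = 56 chips; eligible A, B, D, E
Layer 15-40: 26 each from B, D, E = 26*3 = 78 chips; eligible B, D, E
Layer 41-54: 14 each from D, E = 14*2 = 28 chips; eligible D, E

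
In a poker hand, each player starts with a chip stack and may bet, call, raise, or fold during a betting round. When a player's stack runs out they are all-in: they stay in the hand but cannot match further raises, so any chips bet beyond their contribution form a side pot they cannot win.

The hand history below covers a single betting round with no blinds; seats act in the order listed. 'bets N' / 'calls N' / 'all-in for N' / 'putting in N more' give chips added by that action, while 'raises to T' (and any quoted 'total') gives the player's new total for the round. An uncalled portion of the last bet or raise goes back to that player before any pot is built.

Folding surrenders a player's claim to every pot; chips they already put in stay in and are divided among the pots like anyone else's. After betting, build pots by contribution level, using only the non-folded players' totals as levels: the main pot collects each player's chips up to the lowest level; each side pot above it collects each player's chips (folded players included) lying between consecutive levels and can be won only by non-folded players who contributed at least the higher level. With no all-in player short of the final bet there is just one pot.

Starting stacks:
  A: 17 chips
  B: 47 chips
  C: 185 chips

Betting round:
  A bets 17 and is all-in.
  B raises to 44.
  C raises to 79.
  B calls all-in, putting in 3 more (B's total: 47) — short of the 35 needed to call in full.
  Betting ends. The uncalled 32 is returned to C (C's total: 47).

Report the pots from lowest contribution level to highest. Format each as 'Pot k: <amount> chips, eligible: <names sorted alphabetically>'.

Contributions (after 32 returned to C): A=17, B=47, C=47
Pot levels (distinct totals of non-folded players): 17, 47
Layer 1-17: 17 each from A, B, C = 17*3 = 51 chips; eligible A, B, C
Layer 18-47: 30 each from B, C = 30*2 = 60 chips; eligible B, C

Pot 1: 51 chips, eligible: A, B, C
Pot 2: 60 chips, eligible: B, C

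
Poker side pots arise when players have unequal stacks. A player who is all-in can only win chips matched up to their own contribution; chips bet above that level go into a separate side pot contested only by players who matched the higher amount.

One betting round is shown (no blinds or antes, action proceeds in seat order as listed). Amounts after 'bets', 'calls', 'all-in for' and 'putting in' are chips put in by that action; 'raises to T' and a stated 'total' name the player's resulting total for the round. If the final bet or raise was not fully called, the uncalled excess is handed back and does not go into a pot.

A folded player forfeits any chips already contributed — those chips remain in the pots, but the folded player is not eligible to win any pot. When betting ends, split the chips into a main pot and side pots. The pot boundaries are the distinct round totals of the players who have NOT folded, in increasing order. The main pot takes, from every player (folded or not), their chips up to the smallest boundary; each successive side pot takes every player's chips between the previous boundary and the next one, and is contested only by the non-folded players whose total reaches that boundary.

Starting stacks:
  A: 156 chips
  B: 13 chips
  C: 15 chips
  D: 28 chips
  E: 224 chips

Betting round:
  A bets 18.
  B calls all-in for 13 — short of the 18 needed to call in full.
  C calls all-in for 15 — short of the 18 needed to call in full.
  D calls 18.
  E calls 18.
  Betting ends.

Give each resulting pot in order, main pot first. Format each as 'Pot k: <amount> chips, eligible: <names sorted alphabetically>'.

Pot 1: 65 chips, eligible: A, B, C, D, E
Pot 2: 8 chips, eligible: A, C, D, E
Pot 3: 9 chips, eligible: A, D, E

Derivation:
Contributions: A=18, B=13, C=15, D=18, E=18
Pot levels (distinct totals of non-folded players): 13, 15, 18
Layer 1-13: 13 each from A, B, C, D, E = 13*5 = 65 chips; eligible A, B, C, D, E
Layer 14-15: 2 each from A, C, D, E = 2*4 = 8 chips; eligible A, C, D, E
Layer 16-18: 3 each from A, D, E = 3*3 = 9 chips; eligible A, D, E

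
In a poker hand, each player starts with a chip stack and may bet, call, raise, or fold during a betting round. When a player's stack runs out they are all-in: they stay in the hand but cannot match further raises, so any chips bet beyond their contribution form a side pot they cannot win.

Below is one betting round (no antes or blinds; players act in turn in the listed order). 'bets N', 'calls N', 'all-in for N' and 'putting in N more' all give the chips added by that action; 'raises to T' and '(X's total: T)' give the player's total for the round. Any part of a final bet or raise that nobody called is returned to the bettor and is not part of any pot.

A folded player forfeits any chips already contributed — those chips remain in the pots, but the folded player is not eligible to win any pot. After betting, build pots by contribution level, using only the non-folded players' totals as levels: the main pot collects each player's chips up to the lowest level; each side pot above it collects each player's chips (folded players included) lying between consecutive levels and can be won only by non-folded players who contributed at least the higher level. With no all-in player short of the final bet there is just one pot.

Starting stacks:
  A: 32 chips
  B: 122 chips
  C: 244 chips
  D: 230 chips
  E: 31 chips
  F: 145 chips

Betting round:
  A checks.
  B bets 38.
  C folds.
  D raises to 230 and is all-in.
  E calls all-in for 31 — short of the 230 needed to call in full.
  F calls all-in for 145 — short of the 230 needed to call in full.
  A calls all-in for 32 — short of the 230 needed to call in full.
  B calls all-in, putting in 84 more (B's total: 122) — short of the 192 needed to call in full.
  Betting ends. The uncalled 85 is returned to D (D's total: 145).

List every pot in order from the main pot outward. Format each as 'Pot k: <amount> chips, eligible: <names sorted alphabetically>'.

Contributions (after 85 returned to D): A=32, B=122, D=145, E=31, F=145
Folded: C
Pot levels (distinct totals of non-folded players): 31, 32, 122, 145
Layer 1-31: 31 each from A, B, D, E, F = 31*5 = 155 chips; eligible A, B, D, E, F
Layer 32-32: 1 each from A, B, D, F = 1*4 = 4 chips; eligible A, B, D, F
Layer 33-122: 90 each from B, D, F = 90*3 = 270 chips; eligible B, D, F
Layer 123-145: 23 each from D, F = 23*2 = 46 chips; eligible D, F

Pot 1: 155 chips, eligible: A, B, D, E, F
Pot 2: 4 chips, eligible: A, B, D, F
Pot 3: 270 chips, eligible: B, D, F
Pot 4: 46 chips, eligible: D, F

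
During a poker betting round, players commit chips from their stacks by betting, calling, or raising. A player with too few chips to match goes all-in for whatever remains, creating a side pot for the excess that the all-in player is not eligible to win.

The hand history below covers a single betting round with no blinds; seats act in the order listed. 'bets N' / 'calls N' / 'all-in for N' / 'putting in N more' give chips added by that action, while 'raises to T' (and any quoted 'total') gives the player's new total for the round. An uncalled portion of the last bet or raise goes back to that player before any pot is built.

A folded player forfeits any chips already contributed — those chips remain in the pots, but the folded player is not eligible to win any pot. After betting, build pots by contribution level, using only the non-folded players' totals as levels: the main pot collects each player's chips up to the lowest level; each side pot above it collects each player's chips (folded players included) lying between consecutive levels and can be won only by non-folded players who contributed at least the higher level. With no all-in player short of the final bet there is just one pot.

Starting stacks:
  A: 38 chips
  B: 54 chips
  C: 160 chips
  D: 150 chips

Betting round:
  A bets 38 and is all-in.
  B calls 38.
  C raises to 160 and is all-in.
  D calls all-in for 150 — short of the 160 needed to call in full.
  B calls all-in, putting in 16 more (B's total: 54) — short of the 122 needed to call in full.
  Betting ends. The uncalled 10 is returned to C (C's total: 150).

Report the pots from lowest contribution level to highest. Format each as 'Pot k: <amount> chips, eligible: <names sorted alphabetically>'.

Contributions (after 10 returned to C): A=38, B=54, C=150, D=150
Pot levels (distinct totals of non-folded players): 38, 54, 150
Layer 1-38: 38 each from A, B, C, D = 38*4 = 152 chips; eligible A, B, C, D
Layer 39-54: 16 each from B, C, D = 16*3 = 48 chips; eligible B, C, D
Layer 55-150: 96 each from C, D = 96*2 = 192 chips; eligible C, D

Pot 1: 152 chips, eligible: A, B, C, D
Pot 2: 48 chips, eligible: B, C, D
Pot 3: 192 chips, eligible: C, D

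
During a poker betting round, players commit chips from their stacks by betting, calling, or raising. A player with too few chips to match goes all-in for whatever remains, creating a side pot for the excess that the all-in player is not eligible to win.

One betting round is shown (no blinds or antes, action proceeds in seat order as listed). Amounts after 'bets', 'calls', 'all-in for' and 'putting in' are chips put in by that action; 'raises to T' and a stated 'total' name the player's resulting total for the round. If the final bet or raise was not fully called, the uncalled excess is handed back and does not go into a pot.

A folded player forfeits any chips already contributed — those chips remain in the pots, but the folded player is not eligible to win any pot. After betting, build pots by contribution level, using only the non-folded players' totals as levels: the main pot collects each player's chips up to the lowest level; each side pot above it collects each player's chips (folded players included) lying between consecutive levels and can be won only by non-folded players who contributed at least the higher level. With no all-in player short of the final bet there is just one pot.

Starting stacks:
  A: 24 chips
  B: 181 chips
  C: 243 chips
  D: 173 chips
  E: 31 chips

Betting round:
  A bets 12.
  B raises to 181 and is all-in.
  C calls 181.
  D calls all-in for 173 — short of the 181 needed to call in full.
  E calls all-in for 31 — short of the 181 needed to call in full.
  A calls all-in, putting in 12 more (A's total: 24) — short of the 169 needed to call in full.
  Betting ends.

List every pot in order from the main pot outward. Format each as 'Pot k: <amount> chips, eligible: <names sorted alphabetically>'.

Contributions: A=24, B=181, C=181, D=173, E=31
Pot levels (distinct totals of non-folded players): 24, 31, 173, 181
Layer 1-24: 24 each from A, B, C, D, E = 24*5 = 120 chips; eligible A, B, C, D, E
Layer 25-31: 7 each from B, C, D, E = 7*4 = 28 chips; eligible B, C, D, E
Layer 32-173: 142 each from B, C, D = 142*3 = 426 chips; eligible B, C, D
Layer 174-181: 8 each from B, C = 8*2 = 16 chips; eligible B, C

Pot 1: 120 chips, eligible: A, B, C, D, E
Pot 2: 28 chips, eligible: B, C, D, E
Pot 3: 426 chips, eligible: B, C, D
Pot 4: 16 chips, eligible: B, C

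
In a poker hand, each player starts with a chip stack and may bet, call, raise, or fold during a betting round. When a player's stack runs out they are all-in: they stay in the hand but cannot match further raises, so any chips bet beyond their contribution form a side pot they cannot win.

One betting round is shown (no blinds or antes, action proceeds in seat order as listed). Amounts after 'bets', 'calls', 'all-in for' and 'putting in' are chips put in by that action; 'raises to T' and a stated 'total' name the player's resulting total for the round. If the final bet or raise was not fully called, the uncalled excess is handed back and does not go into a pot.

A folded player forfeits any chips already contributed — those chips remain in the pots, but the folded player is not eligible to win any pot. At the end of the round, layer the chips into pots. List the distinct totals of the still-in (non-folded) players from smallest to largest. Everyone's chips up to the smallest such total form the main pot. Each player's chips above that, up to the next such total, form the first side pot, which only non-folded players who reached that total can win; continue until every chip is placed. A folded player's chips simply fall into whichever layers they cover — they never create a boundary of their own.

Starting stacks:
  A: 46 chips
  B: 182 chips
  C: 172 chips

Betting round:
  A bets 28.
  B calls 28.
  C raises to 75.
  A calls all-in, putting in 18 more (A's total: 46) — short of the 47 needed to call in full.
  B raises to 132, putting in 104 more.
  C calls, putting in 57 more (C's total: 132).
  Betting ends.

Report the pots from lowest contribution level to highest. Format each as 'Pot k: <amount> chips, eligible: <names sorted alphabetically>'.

Pot 1: 138 chips, eligible: A, B, C
Pot 2: 172 chips, eligible: B, C

Derivation:
Contributions: A=46, B=132, C=132
Pot levels (distinct totals of non-folded players): 46, 132
Layer 1-46: 46 each from A, B, C = 46*3 = 138 chips; eligible A, B, C
Layer 47-132: 86 each from B, C = 86*2 = 172 chips; eligible B, C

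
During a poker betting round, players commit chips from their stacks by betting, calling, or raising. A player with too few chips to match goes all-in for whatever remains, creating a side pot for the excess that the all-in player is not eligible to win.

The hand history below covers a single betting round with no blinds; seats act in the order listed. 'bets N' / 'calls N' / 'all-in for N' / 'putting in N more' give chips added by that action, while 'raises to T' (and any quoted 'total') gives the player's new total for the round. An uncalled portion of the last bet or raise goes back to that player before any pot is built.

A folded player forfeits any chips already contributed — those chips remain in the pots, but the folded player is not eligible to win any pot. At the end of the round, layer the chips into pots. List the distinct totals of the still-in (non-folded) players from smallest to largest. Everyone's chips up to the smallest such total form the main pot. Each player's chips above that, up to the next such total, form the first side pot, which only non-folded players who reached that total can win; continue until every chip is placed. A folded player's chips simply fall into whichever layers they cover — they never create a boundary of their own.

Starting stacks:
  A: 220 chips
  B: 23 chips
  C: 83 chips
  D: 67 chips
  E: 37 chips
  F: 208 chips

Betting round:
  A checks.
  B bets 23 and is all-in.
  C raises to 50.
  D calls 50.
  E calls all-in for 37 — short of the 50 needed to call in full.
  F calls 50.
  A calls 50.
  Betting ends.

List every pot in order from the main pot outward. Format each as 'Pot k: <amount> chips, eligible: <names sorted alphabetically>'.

Contributions: A=50, B=23, C=50, D=50, E=37, F=50
Pot levels (distinct totals of non-folded players): 23, 37, 50
Layer 1-23: 23 each from A, B, C, D, E, F = 23*6 = 138 chips; eligible A, B, C, D, E, F
Layer 24-37: 14 each from A, C, D, E, F = 14*5 = 70 chips; eligible A, C, D, E, F
Layer 38-50: 13 each from A, C, D, F = 13*4 = 52 chips; eligible A, C, D, F

Pot 1: 138 chips, eligible: A, B, C, D, E, F
Pot 2: 70 chips, eligible: A, C, D, E, F
Pot 3: 52 chips, eligible: A, C, D, F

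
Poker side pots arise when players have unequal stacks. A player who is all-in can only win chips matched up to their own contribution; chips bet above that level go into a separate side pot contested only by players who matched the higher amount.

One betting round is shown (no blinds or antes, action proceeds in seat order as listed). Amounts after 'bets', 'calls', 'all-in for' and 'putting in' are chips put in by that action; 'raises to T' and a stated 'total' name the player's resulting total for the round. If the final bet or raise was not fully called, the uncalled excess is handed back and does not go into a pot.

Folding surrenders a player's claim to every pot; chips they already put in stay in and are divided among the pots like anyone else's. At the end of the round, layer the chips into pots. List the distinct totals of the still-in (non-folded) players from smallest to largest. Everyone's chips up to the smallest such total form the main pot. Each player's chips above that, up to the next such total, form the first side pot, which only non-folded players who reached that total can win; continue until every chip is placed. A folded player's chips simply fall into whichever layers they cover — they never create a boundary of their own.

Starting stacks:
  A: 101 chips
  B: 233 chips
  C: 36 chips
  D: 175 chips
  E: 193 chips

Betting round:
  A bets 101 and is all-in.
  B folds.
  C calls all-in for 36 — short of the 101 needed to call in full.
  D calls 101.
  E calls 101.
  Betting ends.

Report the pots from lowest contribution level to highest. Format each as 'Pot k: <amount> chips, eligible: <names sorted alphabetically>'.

Contributions: A=101, C=36, D=101, E=101
Folded: B
Pot levels (distinct totals of non-folded players): 36, 101
Layer 1-36: 36 each from A, C, D, E = 36*4 = 144 chips; eligible A, C, D, E
Layer 37-101: 65 each from A, D, E = 65*3 = 195 chips; eligible A, D, E

Pot 1: 144 chips, eligible: A, C, D, E
Pot 2: 195 chips, eligible: A, D, E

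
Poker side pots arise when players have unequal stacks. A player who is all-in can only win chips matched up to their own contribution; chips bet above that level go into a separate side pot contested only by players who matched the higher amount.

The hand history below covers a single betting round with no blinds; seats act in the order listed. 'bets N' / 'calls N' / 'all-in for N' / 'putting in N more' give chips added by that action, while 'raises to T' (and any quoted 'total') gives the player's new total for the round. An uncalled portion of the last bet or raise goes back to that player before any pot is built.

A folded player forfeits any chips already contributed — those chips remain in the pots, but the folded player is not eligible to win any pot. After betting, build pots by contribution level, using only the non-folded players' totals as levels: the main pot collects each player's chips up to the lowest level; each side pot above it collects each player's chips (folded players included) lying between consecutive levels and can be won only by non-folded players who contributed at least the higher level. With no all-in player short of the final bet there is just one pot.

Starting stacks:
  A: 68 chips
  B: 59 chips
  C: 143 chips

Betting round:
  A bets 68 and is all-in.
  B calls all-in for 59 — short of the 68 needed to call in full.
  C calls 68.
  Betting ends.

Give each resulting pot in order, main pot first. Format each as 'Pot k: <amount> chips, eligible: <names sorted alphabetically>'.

Pot 1: 177 chips, eligible: A, B, C
Pot 2: 18 chips, eligible: A, C

Derivation:
Contributions: A=68, B=59, C=68
Pot levels (distinct totals of non-folded players): 59, 68
Layer 1-59: 59 each from A, B, C = 59*3 = 177 chips; eligible A, B, C
Layer 60-68: 9 each from A, C = 9*2 = 18 chips; eligible A, C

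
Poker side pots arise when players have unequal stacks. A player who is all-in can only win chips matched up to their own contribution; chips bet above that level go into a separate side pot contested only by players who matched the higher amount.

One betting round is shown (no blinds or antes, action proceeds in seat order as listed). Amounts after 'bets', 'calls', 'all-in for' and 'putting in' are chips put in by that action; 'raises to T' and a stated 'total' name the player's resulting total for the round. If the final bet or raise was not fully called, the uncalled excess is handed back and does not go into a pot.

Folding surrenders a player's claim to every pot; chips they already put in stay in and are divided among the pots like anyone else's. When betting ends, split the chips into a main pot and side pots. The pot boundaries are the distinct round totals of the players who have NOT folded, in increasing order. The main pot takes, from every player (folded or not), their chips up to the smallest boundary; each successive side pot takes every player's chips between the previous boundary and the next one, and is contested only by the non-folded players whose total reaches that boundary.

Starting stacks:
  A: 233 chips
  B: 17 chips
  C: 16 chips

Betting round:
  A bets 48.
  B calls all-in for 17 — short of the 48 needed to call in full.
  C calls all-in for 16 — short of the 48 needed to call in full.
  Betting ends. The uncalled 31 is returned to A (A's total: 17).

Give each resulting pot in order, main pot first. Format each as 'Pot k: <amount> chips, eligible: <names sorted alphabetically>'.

Pot 1: 48 chips, eligible: A, B, C
Pot 2: 2 chips, eligible: A, B

Derivation:
Contributions (after 31 returned to A): A=17, B=17, C=16
Pot levels (distinct totals of non-folded players): 16, 17
Layer 1-16: 16 each from A, B, C = 16*3 = 48 chips; eligible A, B, C
Layer 17-17: 1 each from A, B = 1*2 = 2 chips; eligible A, B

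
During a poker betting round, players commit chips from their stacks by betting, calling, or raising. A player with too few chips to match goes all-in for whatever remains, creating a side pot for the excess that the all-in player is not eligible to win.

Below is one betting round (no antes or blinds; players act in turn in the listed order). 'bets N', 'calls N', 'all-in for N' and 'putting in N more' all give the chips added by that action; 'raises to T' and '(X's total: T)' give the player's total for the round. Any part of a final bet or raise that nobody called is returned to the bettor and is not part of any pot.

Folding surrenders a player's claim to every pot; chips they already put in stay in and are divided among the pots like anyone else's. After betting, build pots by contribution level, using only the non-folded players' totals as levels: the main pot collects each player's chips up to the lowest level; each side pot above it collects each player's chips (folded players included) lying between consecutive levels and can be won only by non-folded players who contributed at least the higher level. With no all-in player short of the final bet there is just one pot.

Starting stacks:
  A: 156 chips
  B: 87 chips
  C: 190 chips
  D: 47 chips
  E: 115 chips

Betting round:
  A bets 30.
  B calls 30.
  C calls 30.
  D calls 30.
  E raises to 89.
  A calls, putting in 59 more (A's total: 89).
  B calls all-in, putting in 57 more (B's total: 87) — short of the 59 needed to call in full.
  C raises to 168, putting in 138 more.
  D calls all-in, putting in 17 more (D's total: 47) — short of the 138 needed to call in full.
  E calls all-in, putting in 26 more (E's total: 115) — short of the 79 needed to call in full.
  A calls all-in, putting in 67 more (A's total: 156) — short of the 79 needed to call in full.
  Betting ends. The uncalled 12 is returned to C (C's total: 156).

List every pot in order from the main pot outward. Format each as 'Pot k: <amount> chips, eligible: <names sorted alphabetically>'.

Pot 1: 235 chips, eligible: A, B, C, D, E
Pot 2: 160 chips, eligible: A, B, C, E
Pot 3: 84 chips, eligible: A, C, E
Pot 4: 82 chips, eligible: A, C

Derivation:
Contributions (after 12 returned to C): A=156, B=87, C=156, D=47, E=115
Pot levels (distinct totals of non-folded players): 47, 87, 115, 156
Layer 1-47: 47 each from A, B, C, D, E = 47*5 = 235 chips; eligible A, B, C, D, E
Layer 48-87: 40 each from A, B, C, E = 40*4 = 160 chips; eligible A, B, C, E
Layer 88-115: 28 each from A, C, E = 28*3 = 84 chips; eligible A, C, E
Layer 116-156: 41 each from A, C = 41*2 = 82 chips; eligible A, C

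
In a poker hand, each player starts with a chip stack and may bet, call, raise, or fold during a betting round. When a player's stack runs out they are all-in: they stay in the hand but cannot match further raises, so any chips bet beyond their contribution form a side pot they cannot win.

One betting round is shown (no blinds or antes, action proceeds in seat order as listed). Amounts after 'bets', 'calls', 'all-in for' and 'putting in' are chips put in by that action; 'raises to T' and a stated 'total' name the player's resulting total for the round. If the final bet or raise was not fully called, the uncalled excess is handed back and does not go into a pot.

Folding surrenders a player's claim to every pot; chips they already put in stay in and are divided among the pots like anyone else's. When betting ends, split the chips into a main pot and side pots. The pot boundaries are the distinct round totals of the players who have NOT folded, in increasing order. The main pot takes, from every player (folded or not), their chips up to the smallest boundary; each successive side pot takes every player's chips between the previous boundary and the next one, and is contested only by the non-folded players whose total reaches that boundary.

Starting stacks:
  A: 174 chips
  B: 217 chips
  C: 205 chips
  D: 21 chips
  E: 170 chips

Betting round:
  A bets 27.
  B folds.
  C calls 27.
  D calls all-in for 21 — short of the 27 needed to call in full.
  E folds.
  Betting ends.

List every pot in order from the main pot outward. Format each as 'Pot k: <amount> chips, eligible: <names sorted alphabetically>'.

Pot 1: 63 chips, eligible: A, C, D
Pot 2: 12 chips, eligible: A, C

Derivation:
Contributions: A=27, C=27, D=21
Folded: B, E
Pot levels (distinct totals of non-folded players): 21, 27
Layer 1-21: 21 each from A, C, D = 21*3 = 63 chips; eligible A, C, D
Layer 22-27: 6 each from A, C = 6*2 = 12 chips; eligible A, C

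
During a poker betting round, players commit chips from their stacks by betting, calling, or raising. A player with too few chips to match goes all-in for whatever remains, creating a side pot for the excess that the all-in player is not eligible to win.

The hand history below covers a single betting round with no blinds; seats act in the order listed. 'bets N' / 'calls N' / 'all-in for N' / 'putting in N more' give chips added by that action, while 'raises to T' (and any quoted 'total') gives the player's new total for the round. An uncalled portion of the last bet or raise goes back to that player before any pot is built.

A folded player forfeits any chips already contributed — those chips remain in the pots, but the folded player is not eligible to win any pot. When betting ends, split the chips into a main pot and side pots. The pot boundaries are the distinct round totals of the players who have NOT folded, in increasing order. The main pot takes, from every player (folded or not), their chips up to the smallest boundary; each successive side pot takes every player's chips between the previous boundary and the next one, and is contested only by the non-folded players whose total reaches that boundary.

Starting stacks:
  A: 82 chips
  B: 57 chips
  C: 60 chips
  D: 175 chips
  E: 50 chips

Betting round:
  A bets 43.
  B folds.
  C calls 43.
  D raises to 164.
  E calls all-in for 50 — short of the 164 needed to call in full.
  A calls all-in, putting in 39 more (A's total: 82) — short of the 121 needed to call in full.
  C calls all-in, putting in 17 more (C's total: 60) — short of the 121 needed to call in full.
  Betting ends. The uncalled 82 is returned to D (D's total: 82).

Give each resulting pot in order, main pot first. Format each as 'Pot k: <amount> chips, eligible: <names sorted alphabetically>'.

Contributions (after 82 returned to D): A=82, C=60, D=82, E=50
Folded: B
Pot levels (distinct totals of non-folded players): 50, 60, 82
Layer 1-50: 50 each from A, C, D, E = 50*4 = 200 chips; eligible A, C, D, E
Layer 51-60: 10 each from A, C, D = 10*3 = 30 chips; eligible A, C, D
Layer 61-82: 22 each from A, D = 22*2 = 44 chips; eligible A, D

Pot 1: 200 chips, eligible: A, C, D, E
Pot 2: 30 chips, eligible: A, C, D
Pot 3: 44 chips, eligible: A, D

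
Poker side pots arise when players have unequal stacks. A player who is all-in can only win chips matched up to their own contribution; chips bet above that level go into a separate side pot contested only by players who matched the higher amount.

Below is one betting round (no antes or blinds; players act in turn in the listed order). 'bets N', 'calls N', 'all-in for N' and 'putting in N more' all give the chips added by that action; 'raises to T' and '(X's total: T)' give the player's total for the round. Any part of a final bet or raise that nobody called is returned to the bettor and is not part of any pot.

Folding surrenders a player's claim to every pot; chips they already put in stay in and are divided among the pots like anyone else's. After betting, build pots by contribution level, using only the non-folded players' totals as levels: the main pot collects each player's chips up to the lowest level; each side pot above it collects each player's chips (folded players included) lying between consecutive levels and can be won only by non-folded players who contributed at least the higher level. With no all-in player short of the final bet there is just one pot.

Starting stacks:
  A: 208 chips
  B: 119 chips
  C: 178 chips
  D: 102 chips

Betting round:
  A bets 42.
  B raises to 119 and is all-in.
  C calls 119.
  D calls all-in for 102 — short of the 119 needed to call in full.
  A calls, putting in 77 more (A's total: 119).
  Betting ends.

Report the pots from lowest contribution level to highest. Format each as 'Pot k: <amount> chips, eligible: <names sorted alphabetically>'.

Contributions: A=119, B=119, C=119, D=102
Pot levels (distinct totals of non-folded players): 102, 119
Layer 1-102: 102 each from A, B, C, D = 102*4 = 408 chips; eligible A, B, C, D
Layer 103-119: 17 each from A, B, C = 17*3 = 51 chips; eligible A, B, C

Pot 1: 408 chips, eligible: A, B, C, D
Pot 2: 51 chips, eligible: A, B, C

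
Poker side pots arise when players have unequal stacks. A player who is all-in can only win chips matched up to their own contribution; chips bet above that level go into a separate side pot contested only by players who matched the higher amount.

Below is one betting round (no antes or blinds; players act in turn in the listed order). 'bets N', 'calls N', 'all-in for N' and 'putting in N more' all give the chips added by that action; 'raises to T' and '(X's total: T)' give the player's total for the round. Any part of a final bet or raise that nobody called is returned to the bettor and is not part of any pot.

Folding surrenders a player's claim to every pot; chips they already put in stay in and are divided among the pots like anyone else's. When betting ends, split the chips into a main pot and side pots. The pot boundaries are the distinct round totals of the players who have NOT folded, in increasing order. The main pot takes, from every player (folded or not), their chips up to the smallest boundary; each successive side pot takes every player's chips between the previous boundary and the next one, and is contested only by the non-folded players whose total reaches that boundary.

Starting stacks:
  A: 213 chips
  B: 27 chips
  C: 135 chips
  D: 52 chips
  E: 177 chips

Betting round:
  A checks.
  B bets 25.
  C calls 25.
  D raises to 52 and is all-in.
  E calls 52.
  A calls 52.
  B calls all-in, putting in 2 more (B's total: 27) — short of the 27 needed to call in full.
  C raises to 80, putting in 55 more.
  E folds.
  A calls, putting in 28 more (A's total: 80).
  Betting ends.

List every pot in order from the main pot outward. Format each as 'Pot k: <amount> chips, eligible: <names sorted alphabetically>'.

Pot 1: 135 chips, eligible: A, B, C, D
Pot 2: 100 chips, eligible: A, C, D
Pot 3: 56 chips, eligible: A, C

Derivation:
Contributions: A=80, B=27, C=80, D=52, E=52
Folded: E
Pot levels (distinct totals of non-folded players): 27, 52, 80
Layer 1-27: 27 each from A, B, C, D, E = 27*5 = 135 chips; eligible A, B, C, D
Layer 28-52: 25 each from A, C, D, E = 25*4 = 100 chips; eligible A, C, D
Layer 53-80: 28 each from A, C = 28*2 = 56 chips; eligible A, C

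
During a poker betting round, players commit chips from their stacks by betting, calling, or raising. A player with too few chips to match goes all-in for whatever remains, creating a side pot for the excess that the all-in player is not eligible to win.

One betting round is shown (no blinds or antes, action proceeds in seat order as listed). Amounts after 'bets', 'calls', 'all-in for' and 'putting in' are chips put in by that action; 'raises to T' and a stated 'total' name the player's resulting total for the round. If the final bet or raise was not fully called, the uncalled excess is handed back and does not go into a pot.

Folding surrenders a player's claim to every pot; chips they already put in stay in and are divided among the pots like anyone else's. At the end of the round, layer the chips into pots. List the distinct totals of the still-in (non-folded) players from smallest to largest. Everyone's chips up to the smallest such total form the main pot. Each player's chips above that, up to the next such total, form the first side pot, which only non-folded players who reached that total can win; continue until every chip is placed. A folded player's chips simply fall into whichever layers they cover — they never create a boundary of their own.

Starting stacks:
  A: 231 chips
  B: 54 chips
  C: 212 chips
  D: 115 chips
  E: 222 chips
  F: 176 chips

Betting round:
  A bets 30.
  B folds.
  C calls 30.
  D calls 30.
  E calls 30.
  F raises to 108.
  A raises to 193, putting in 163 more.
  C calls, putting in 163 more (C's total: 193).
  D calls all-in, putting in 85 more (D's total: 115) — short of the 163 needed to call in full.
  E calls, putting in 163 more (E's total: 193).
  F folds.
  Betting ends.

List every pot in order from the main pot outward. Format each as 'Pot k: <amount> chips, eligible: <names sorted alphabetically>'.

Pot 1: 568 chips, eligible: A, C, D, E
Pot 2: 234 chips, eligible: A, C, E

Derivation:
Contributions: A=193, C=193, D=115, E=193, F=108
Folded: B, F
Pot levels (distinct totals of non-folded players): 115, 193
Layer 1-115: A 115 + C 115 + D 115 + E 115 + F 108 = 568 chips; eligible A, C, D, E
Layer 116-193: 78 each from A, C, E = 78*3 = 234 chips; eligible A, C, E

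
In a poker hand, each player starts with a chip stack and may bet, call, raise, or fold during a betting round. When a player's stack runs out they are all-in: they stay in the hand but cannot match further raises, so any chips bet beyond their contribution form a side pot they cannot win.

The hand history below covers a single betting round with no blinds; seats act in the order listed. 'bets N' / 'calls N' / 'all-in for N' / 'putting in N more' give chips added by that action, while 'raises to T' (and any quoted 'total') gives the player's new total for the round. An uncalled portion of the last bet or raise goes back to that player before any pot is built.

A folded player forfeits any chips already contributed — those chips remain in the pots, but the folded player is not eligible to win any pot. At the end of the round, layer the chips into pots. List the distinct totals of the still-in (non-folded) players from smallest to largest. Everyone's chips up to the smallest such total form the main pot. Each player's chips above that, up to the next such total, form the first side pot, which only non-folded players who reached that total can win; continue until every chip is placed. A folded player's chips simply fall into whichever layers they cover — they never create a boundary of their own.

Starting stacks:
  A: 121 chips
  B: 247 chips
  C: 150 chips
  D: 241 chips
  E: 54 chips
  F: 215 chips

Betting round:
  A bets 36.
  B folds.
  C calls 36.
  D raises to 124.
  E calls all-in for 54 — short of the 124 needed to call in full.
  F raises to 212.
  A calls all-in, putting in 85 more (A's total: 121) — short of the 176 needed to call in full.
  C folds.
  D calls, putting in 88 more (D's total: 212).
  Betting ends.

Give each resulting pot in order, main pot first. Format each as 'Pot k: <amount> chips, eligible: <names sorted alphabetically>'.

Pot 1: 252 chips, eligible: A, D, E, F
Pot 2: 201 chips, eligible: A, D, F
Pot 3: 182 chips, eligible: D, F

Derivation:
Contributions: A=121, C=36, D=212, E=54, F=212
Folded: B, C
Pot levels (distinct totals of non-folded players): 54, 121, 212
Layer 1-54: A 54 + C 36 + D 54 + E 54 + F 54 = 252 chips; eligible A, D, E, F
Layer 55-121: 67 each from A, D, F = 67*3 = 201 chips; eligible A, D, F
Layer 122-212: 91 each from D, F = 91*2 = 182 chips; eligible D, F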